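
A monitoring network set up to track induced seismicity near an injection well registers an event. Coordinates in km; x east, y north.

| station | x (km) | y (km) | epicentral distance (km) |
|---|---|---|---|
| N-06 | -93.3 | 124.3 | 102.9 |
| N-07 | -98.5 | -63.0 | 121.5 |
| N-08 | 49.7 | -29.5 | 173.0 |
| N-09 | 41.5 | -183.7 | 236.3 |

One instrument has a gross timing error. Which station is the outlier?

N-08

Solve using three stations at a time. Using N-06, N-07, N-09 (subtract circle equations pairwise → linear system) gives (x, y) ≈ (-34.3, 40.1).
Distances from that point to each station vs reported:
  N-06: calculated 102.8 vs reported 102.9 → residual 0.1 km
  N-07: calculated 121.4 vs reported 121.5 → residual 0.1 km
  N-08: calculated 109.1 vs reported 173.0 → residual 63.9 km
  N-09: calculated 236.3 vs reported 236.3 → residual 0.0 km
N-06, N-07, N-09 are mutually consistent (residuals ≈ 0); N-08 is off by 63.9 km.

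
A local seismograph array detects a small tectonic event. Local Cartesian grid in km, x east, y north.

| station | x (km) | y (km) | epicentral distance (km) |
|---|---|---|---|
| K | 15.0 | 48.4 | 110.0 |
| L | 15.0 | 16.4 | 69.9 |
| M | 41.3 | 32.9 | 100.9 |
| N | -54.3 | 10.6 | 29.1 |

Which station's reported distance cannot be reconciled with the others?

K

Solve using three stations at a time. Using L, M, N (subtract circle equations pairwise → linear system) gives (x, y) ≈ (-46.2, -17.3).
Distances from that point to each station vs reported:
  K: calculated 89.8 vs reported 110.0 → residual 20.2 km
  L: calculated 69.9 vs reported 69.9 → residual 0.0 km
  M: calculated 100.9 vs reported 100.9 → residual 0.0 km
  N: calculated 29.0 vs reported 29.1 → residual 0.1 km
L, M, N are mutually consistent (residuals ≈ 0); K is off by 20.2 km.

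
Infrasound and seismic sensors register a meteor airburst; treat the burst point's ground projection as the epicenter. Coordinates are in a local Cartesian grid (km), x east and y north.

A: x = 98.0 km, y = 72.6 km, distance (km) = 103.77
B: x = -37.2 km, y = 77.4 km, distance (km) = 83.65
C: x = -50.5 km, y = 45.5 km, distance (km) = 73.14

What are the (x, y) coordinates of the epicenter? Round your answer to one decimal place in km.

x ≈ 14.2 km, y ≈ 11.4 km

Circle about each station: (x − 98.0)² + (y − 72.6)² = 103.77²; (x + 37.2)² + (y − 77.4)² = 83.65²; (x + 50.5)² + (y − 45.5)² = 73.14².
Subtracting pairs of circle equations eliminates x²+y² and gives linear equations (the radical axes):
-270.4 x + 9.6 y = -3729.27
-297.0 x − 54.2 y = -4835.51
Solving the 2×2 system: x ≈ 14.2, y ≈ 11.4 km.
Check against A (with the unrounded x, y): √((x − 98.0)²+(y − 72.6)²) = 103.76 ≈ 103.77 km. ✓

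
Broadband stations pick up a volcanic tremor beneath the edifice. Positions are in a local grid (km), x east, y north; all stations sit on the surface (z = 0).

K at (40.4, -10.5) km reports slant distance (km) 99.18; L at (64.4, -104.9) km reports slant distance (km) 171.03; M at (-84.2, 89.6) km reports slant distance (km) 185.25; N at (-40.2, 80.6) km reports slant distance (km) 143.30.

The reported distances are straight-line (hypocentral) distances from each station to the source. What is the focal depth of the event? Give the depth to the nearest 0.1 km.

58.1 km

Each station gives a sphere (x−x_i)² + (y−y_i)² + z² = d_i² (stations at z=0).
Subtracting the K sphere from L and M: z² cancels, leaving linear equations in x and y:
48.0 x − 188.8 y = -6005.63
-249.2 x + 200.2 y = -11105.50
Solving: x ≈ 88.117, y ≈ 54.212 km (keep extra digits for the depth step; rounded: 88.1, 54.2).
Then from the K sphere: z² = 99.18² − (x − 40.4)² − (y + 10.5)² with x = 88.117, y = 54.212, so z ≈ 58.070 ≈ 58.1 km.
Check against N (with the unrounded solution): distance 143.30 ≈ 143.30 km. ✓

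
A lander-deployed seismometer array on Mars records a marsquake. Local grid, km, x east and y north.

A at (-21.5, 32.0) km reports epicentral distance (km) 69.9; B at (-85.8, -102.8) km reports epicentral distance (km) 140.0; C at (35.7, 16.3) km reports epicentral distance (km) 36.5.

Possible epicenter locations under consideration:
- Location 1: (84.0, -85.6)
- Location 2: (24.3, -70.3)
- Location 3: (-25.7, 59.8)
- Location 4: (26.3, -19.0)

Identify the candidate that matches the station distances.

Location 4

For each candidate, compare |candidate − station| to the reported distance:
Location 1: residuals A 88.1, B 30.7, C 76.3 → max 88.1 km
Location 2: residuals A 42.2, B 25.2, C 50.8 → max 50.8 km
Location 3: residuals A 41.8, B 33.4, C 38.7 → max 41.8 km
Location 4: residuals A 0.0, B 0.0, C 0.0 → max 0.0 km
Only Location 4 has all residuals ≈ 0.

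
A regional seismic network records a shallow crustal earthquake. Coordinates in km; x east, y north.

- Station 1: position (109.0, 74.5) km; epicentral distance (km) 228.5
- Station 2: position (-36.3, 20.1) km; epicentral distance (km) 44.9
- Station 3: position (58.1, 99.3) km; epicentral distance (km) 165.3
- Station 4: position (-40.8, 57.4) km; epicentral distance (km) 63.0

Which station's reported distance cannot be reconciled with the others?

Station 1

Solve using three stations at a time. Using Station 2, Station 3, Station 4 (subtract circle equations pairwise → linear system) gives (x, y) ≈ (-79.5, 7.6).
Distances from that point to each station vs reported:
  Station 1: calculated 200.0 vs reported 228.5 → residual 28.5 km
  Station 2: calculated 44.9 vs reported 44.9 → residual 0.0 km
  Station 3: calculated 165.3 vs reported 165.3 → residual 0.0 km
  Station 4: calculated 63.0 vs reported 63.0 → residual 0.0 km
Station 2, Station 3, Station 4 are mutually consistent (residuals ≈ 0); Station 1 is off by 28.5 km.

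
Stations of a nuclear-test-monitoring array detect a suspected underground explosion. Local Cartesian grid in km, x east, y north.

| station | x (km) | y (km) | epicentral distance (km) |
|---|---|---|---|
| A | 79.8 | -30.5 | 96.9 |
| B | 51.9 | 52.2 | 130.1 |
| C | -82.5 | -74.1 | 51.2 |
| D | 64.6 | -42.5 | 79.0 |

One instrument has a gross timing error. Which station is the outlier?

C

Solve using three stations at a time. Using A, B, D (subtract circle equations pairwise → linear system) gives (x, y) ≈ (-12.0, -61.0).
Distances from that point to each station vs reported:
  A: calculated 96.8 vs reported 96.9 → residual 0.1 km
  B: calculated 130.0 vs reported 130.1 → residual 0.1 km
  C: calculated 71.7 vs reported 51.2 → residual 20.5 km
  D: calculated 78.8 vs reported 79.0 → residual 0.2 km
A, B, D are mutually consistent (residuals ≈ 0); C is off by 20.5 km.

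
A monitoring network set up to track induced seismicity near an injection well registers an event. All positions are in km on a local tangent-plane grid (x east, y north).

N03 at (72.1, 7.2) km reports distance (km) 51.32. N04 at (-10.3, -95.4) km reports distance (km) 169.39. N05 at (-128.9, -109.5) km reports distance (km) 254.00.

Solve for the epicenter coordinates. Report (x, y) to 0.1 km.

Circle about each station: (x − 72.1)² + (y − 7.2)² = 51.32²; (x + 10.3)² + (y + 95.4)² = 169.39²; (x + 128.9)² + (y + 109.5)² = 254.00².
Subtracting pairs of circle equations eliminates x²+y² and gives linear equations (the radical axes):
-164.8 x − 205.2 y = -22102.23
-402.0 x − 233.4 y = -38527.05
Solving the 2×2 system: x ≈ 62.4, y ≈ 57.6 km.
Check against N03 (with the unrounded x, y): √((x − 72.1)²+(y − 7.2)²) = 51.32 ≈ 51.32 km. ✓

62.4 km east, 57.6 km north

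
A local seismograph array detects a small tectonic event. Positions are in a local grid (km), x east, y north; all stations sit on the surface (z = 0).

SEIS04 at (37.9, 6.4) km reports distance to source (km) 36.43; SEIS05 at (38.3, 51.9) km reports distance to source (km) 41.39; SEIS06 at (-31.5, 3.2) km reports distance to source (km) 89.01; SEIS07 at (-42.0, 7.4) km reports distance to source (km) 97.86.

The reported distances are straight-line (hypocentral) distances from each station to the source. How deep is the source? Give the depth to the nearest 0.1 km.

29.1 km

Each station gives a sphere (x−x_i)² + (y−y_i)² + z² = d_i² (stations at z=0).
Subtracting the SEIS04 sphere from SEIS05 and SEIS06: z² cancels, leaving linear equations in x and y:
0.8 x + 91.0 y = 2297.14
-138.8 x − 6.4 y = -7070.52
Solving: x ≈ 49.797, y ≈ 24.806 km (keep extra digits for the depth step; rounded: 49.8, 24.8).
Then from the SEIS04 sphere: z² = 36.43² − (x − 37.9)² − (y − 6.4)² with x = 49.797, y = 24.806, so z ≈ 29.100 ≈ 29.1 km.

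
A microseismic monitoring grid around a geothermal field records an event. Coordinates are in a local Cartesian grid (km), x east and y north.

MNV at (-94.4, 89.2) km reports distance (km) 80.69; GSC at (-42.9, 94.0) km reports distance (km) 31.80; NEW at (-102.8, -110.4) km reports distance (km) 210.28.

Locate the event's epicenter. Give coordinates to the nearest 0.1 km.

(-14.2, 80.3)

Circle about each station: (x + 94.4)² + (y − 89.2)² = 80.69²; (x + 42.9)² + (y − 94.0)² = 31.80²; (x + 102.8)² + (y + 110.4)² = 210.28².
Subtracting the MNV equation from the GSC and NEW equations removes the quadratic terms:
103.0 x + 9.6 y = -691.95
-16.8 x − 399.2 y = -31818.80
Solving the 2×2 system: x ≈ -14.2, y ≈ 80.3 km.
Check against MNV (with the unrounded x, y): √((x + 94.4)²+(y − 89.2)²) = 80.69 ≈ 80.69 km. ✓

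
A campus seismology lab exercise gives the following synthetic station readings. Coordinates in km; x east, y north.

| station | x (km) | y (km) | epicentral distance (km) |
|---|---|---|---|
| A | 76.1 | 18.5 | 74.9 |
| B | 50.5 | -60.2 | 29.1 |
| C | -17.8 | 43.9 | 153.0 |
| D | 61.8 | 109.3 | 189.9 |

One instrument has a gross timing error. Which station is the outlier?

A

Solve using three stations at a time. Using B, C, D (subtract circle equations pairwise → linear system) gives (x, y) ≈ (71.5, -80.4).
Distances from that point to each station vs reported:
  A: calculated 99.0 vs reported 74.9 → residual 24.1 km
  B: calculated 29.1 vs reported 29.1 → residual 0.0 km
  C: calculated 153.0 vs reported 153.0 → residual 0.0 km
  D: calculated 189.9 vs reported 189.9 → residual 0.0 km
B, C, D are mutually consistent (residuals ≈ 0); A is off by 24.1 km.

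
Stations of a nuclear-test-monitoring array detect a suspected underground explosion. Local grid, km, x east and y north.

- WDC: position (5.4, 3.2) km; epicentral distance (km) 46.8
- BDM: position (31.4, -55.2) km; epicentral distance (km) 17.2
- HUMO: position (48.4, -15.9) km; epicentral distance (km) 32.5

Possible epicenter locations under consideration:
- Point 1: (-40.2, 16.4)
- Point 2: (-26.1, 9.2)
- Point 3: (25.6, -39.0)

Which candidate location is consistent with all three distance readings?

Point 3

For each candidate, compare |candidate − station| to the reported distance:
Point 1: residuals WDC 0.7, BDM 84.1, HUMO 61.8 → max 84.1 km
Point 2: residuals WDC 14.7, BDM 69.1, HUMO 46.1 → max 69.1 km
Point 3: residuals WDC 0.0, BDM 0.0, HUMO 0.0 → max 0.0 km
Only Point 3 has all residuals ≈ 0.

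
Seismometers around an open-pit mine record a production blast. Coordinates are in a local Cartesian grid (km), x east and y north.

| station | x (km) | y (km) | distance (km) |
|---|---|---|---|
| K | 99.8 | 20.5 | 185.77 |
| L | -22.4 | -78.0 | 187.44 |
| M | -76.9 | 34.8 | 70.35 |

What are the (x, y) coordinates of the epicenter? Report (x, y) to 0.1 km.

Circle about each station: (x − 99.8)² + (y − 20.5)² = 185.77²; (x + 22.4)² + (y + 78.0)² = 187.44²; (x + 76.9)² + (y − 34.8)² = 70.35².
Subtracting pairs of circle equations eliminates x²+y² and gives linear equations (the radical axes):
-244.4 x − 197.0 y = -4417.79
-353.4 x + 28.6 y = 26305.73
Solving the 2×2 system: x ≈ -66.0, y ≈ 104.3 km.

-66.0 km east, 104.3 km north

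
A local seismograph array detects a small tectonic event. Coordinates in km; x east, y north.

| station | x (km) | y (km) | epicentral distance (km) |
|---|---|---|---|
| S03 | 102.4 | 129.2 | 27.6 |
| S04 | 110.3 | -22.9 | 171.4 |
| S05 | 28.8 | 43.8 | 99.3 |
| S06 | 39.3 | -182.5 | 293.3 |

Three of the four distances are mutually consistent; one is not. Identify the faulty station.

Solve using three stations at a time. Using S03, S05, S06 (subtract circle equations pairwise → linear system) gives (x, y) ≈ (109.0, 102.4).
Distances from that point to each station vs reported:
  S03: calculated 27.6 vs reported 27.6 → residual 0.0 km
  S04: calculated 125.3 vs reported 171.4 → residual 46.1 km
  S05: calculated 99.3 vs reported 99.3 → residual 0.0 km
  S06: calculated 293.3 vs reported 293.3 → residual 0.0 km
S03, S05, S06 are mutually consistent (residuals ≈ 0); S04 is off by 46.1 km.

S04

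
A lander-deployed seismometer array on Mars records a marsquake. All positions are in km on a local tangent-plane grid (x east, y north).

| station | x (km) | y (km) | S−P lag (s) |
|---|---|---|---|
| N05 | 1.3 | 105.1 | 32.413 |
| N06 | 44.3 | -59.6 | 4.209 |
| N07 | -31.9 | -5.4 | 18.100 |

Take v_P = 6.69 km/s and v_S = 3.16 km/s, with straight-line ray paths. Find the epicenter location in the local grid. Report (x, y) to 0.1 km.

Distance from S−P lag: d = Δt · v_P v_S / (v_P − v_S) = Δt · (6.69·3.16)/(6.69−3.16) ≈ 5.9888·Δt.
So d_N05 = 194.11, d_N06 = 25.21, d_N07 = 108.40 km.
Circle about each station: (x − 1.3)² + (y − 105.1)² = 194.11²; (x − 44.3)² + (y + 59.6)² = 25.21²; (x + 31.9)² + (y + 5.4)² = 108.40².
Subtracting the N05 equation from the N06 and N07 equations removes the quadratic terms:
86.0 x − 329.4 y = 31510.10
-66.4 x − 221.0 y = 15927.20
Solving the 2×2 system: x ≈ 42.0, y ≈ -84.7 km.
Check against N05 (with the unrounded x, y): √((x − 1.3)²+(y − 105.1)²) = 194.11 ≈ 194.11 km. ✓

(42.0, -84.7)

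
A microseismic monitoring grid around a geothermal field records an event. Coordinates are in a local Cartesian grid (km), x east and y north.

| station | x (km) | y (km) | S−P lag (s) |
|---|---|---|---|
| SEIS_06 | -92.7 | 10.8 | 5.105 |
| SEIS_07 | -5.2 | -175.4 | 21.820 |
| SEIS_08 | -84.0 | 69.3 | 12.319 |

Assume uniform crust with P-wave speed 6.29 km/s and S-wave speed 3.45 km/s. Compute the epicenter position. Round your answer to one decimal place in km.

(-76.1, -24.5)

Distance from S−P lag: d = Δt · v_P v_S / (v_P − v_S) = Δt · (6.29·3.45)/(6.29−3.45) ≈ 7.6410·Δt.
So d_SEIS_06 = 39.01, d_SEIS_07 = 166.73, d_SEIS_08 = 94.13 km.
Circle about each station: (x + 92.7)² + (y − 10.8)² = 39.01²; (x + 5.2)² + (y + 175.4)² = 166.73²; (x + 84.0)² + (y − 69.3)² = 94.13².
Subtracting pairs of circle equations eliminates x²+y² and gives linear equations (the radical axes):
175.0 x − 372.4 y = -4194.84
17.4 x + 117.0 y = -4190.12
Solving the 2×2 system: x ≈ -76.1, y ≈ -24.5 km.
Check against SEIS_06 (with the unrounded x, y): √((x + 92.7)²+(y − 10.8)²) = 39.01 ≈ 39.01 km. ✓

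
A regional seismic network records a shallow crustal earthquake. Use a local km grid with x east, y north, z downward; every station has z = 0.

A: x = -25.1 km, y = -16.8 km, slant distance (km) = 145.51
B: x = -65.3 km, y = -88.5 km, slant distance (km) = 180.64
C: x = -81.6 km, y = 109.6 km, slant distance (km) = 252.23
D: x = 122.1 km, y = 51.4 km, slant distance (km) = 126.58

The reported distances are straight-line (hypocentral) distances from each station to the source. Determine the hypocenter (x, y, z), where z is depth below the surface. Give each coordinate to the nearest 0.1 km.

Each station gives a sphere (x−x_i)² + (y−y_i)² + z² = d_i² (stations at z=0).
Subtracting the A sphere from B and C: z² cancels, leaving linear equations in x and y:
-80.4 x − 143.4 y = -273.56
-113.0 x + 252.8 y = -24688.34
Solving: x ≈ 98.810, y ≈ -53.492 km (keep extra digits for the depth step; rounded: 98.8, -53.5).
Then from the A sphere: z² = 145.51² − (x + 25.1)² − (y + 16.8)² with x = 98.810, y = -53.492, so z ≈ 66.882 ≈ 66.9 km.
Check against D (with the unrounded solution): distance 126.56 ≈ 126.58 km. ✓

x ≈ 98.8 km, y ≈ -53.5 km, depth ≈ 66.9 km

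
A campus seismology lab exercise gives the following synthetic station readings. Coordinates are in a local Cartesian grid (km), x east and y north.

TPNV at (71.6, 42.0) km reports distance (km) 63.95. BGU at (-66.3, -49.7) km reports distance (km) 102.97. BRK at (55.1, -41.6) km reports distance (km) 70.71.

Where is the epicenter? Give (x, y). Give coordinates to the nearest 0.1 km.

13.4 km east, 15.5 km north

Circle about each station: (x − 71.6)² + (y − 42.0)² = 63.95²; (x + 66.3)² + (y + 49.7)² = 102.97²; (x − 55.1)² + (y + 41.6)² = 70.71².
Subtracting the TPNV equation from the BGU and BRK equations removes the quadratic terms:
-275.8 x − 183.4 y = -6538.00
-33.0 x − 167.2 y = -3034.29
Solving the 2×2 system: x ≈ 13.4, y ≈ 15.5 km.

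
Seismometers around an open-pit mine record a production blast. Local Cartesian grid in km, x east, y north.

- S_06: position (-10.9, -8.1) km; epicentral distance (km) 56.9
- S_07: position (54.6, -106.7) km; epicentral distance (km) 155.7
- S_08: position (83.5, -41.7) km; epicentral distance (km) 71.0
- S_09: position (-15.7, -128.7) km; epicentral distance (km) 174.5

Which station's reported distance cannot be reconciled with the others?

Solve using three stations at a time. Using S_06, S_07, S_09 (subtract circle equations pairwise → linear system) gives (x, y) ≈ (13.2, 43.4).
Distances from that point to each station vs reported:
  S_06: calculated 56.8 vs reported 56.9 → residual 0.1 km
  S_07: calculated 155.7 vs reported 155.7 → residual 0.0 km
  S_08: calculated 110.4 vs reported 71.0 → residual 39.4 km
  S_09: calculated 174.5 vs reported 174.5 → residual 0.0 km
S_06, S_07, S_09 are mutually consistent (residuals ≈ 0); S_08 is off by 39.4 km.

S_08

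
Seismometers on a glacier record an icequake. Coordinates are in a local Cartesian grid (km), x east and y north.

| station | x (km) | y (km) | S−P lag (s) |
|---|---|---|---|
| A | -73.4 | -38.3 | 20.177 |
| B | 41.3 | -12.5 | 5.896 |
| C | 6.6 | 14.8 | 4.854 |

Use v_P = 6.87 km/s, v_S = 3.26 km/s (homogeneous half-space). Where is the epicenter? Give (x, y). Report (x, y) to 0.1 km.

Distance from S−P lag: d = Δt · v_P v_S / (v_P − v_S) = Δt · (6.87·3.26)/(6.87−3.26) ≈ 6.2039·Δt.
So d_A = 125.18, d_B = 36.58, d_C = 30.11 km.
Circle about each station: (x + 73.4)² + (y + 38.3)² = 125.18²; (x − 41.3)² + (y + 12.5)² = 36.58²; (x − 6.6)² + (y − 14.8)² = 30.11².
Subtracting pairs of circle equations eliminates x²+y² and gives linear equations (the radical axes):
229.4 x + 51.6 y = 9339.43
160.0 x + 106.2 y = 8171.57
Solving the 2×2 system: x ≈ 35.4, y ≈ 23.6 km.

(35.4, 23.6)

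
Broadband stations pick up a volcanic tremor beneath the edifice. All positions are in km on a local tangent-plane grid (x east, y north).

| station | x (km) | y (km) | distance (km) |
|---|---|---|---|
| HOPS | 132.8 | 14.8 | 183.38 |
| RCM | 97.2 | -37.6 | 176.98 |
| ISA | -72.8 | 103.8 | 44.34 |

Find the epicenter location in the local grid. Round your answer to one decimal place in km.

Circle about each station: (x − 132.8)² + (y − 14.8)² = 183.38²; (x − 97.2)² + (y + 37.6)² = 176.98²; (x + 72.8)² + (y − 103.8)² = 44.34².
Subtracting pairs of circle equations eliminates x²+y² and gives linear equations (the radical axes):
-71.2 x − 104.8 y = -4686.98
-411.2 x + 178.0 y = 29881.59
Solving the 2×2 system: x ≈ -41.2, y ≈ 72.7 km.
Check against HOPS (with the unrounded x, y): √((x − 132.8)²+(y − 14.8)²) = 183.38 ≈ 183.38 km. ✓

(-41.2, 72.7)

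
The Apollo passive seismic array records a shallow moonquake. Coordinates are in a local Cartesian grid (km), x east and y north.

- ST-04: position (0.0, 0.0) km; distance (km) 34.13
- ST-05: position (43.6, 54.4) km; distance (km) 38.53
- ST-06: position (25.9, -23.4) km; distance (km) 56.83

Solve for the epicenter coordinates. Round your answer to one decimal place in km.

12.4 km east, 31.8 km north

Circle about each station: x² + y² = 34.13²; (x − 43.6)² + (y − 54.4)² = 38.53²; (x − 25.9)² + (y + 23.4)² = 56.83².
Subtracting pairs of circle equations eliminates x²+y² and gives linear equations (the radical axes):
87.2 x + 108.8 y = 4540.62
51.8 x − 46.8 y = -846.42
Solving the 2×2 system: x ≈ 12.4, y ≈ 31.8 km.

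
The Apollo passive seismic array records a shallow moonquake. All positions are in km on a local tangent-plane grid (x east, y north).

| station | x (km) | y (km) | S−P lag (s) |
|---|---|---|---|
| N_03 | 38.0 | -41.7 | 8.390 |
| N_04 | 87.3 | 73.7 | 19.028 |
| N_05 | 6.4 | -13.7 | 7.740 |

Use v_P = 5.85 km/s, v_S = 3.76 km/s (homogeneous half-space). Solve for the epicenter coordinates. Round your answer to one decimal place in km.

Distance from S−P lag: d = Δt · v_P v_S / (v_P − v_S) = Δt · (5.85·3.76)/(5.85−3.76) ≈ 10.5244·Δt.
So d_N_03 = 88.30, d_N_04 = 200.26, d_N_05 = 81.46 km.
Circle about each station: (x − 38.0)² + (y + 41.7)² = 88.30²; (x − 87.3)² + (y − 73.7)² = 200.26²; (x − 6.4)² + (y + 13.7)² = 81.46².
Subtracting the N_03 equation from the N_04 and N_05 equations removes the quadratic terms:
98.6 x + 230.8 y = -22437.09
-63.2 x + 56.0 y = -1793.08
Solving the 2×2 system: x ≈ -41.9, y ≈ -79.3 km.
Check against N_03 (with the unrounded x, y): √((x − 38.0)²+(y + 41.7)²) = 88.31 ≈ 88.30 km. ✓

x ≈ -41.9 km, y ≈ -79.3 km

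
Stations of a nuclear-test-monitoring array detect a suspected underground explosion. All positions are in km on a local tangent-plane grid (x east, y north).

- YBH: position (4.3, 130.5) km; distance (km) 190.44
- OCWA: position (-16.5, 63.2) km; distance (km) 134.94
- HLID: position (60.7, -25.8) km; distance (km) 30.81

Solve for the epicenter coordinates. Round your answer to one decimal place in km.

Circle about each station: (x − 4.3)² + (y − 130.5)² = 190.44²; (x + 16.5)² + (y − 63.2)² = 134.94²; (x − 60.7)² + (y + 25.8)² = 30.81².
Subtracting the YBH equation from the OCWA and HLID equations removes the quadratic terms:
-41.6 x − 134.6 y = 5276.34
112.8 x − 312.6 y = 22619.53
Solving the 2×2 system: x ≈ 49.5, y ≈ -54.5 km.

49.5 km east, -54.5 km north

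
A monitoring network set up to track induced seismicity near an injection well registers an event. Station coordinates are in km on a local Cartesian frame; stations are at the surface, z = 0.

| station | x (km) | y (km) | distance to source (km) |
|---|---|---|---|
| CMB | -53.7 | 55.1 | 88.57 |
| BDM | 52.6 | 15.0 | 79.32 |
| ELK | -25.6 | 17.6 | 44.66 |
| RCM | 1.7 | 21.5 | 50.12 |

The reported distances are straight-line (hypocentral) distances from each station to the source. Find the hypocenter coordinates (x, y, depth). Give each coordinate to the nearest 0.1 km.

x ≈ -15.3 km, y ≈ -23.4 km, depth ≈ 14.4 km

Each station gives a sphere (x−x_i)² + (y−y_i)² + z² = d_i² (stations at z=0).
Subtracting the CMB sphere from BDM and ELK: z² cancels, leaving linear equations in x and y:
212.6 x − 80.2 y = -1374.96
56.2 x − 75.0 y = 895.55
Solving: x ≈ -15.295, y ≈ -23.402 km (keep extra digits for the depth step; rounded: -15.3, -23.4).
Then from the CMB sphere: z² = 88.57² − (x + 53.7)² − (y − 55.1)² with x = -15.295, y = -23.402, so z ≈ 14.392 ≈ 14.4 km.
Check against RCM (with the unrounded solution): distance 50.12 ≈ 50.12 km. ✓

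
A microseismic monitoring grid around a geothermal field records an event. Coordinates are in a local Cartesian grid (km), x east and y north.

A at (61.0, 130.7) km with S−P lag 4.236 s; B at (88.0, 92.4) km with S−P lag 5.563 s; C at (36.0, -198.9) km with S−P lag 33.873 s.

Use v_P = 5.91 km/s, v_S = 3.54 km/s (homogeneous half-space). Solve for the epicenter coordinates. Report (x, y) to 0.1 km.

Distance from S−P lag: d = Δt · v_P v_S / (v_P − v_S) = Δt · (5.91·3.54)/(5.91−3.54) ≈ 8.8276·Δt.
So d_A = 37.39, d_B = 49.11, d_C = 299.02 km.
Circle about each station: (x − 61.0)² + (y − 130.7)² = 37.39²; (x − 88.0)² + (y − 92.4)² = 49.11²; (x − 36.0)² + (y + 198.9)² = 299.02².
Subtracting the A equation from the B and C equations removes the quadratic terms:
54.0 x − 76.6 y = -5535.51
-50.0 x − 659.2 y = -67961.23
Solving the 2×2 system: x ≈ 39.5, y ≈ 100.1 km.
Check against A (with the unrounded x, y): √((x − 61.0)²+(y − 130.7)²) = 37.40 ≈ 37.39 km. ✓

(39.5, 100.1)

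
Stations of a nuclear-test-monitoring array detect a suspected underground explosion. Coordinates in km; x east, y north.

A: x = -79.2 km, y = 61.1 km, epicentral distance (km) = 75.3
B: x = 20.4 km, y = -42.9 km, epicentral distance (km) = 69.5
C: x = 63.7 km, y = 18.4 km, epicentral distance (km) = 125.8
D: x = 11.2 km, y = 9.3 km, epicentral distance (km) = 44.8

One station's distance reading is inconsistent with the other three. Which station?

C

Solve using three stations at a time. Using A, B, D (subtract circle equations pairwise → linear system) gives (x, y) ≈ (-33.0, 1.6).
Distances from that point to each station vs reported:
  A: calculated 75.3 vs reported 75.3 → residual 0.0 km
  B: calculated 69.5 vs reported 69.5 → residual 0.0 km
  C: calculated 98.1 vs reported 125.8 → residual 27.7 km
  D: calculated 44.8 vs reported 44.8 → residual 0.0 km
A, B, D are mutually consistent (residuals ≈ 0); C is off by 27.7 km.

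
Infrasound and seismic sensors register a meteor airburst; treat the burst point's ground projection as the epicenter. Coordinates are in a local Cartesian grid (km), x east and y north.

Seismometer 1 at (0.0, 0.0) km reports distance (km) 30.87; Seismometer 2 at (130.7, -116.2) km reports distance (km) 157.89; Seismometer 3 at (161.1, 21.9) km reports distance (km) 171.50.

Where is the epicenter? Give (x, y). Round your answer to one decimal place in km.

Circle about each station: x² + y² = 30.87²; (x − 130.7)² + (y + 116.2)² = 157.89²; (x − 161.1)² + (y − 21.9)² = 171.50².
Subtracting the Seismometer 1 equation from the Seismometer 2 and Seismometer 3 equations removes the quadratic terms:
261.4 x − 232.4 y = 6608.63
322.2 x + 43.8 y = -2026.47
Solving the 2×2 system: x ≈ -2.1, y ≈ -30.8 km.

-2.1 km east, -30.8 km north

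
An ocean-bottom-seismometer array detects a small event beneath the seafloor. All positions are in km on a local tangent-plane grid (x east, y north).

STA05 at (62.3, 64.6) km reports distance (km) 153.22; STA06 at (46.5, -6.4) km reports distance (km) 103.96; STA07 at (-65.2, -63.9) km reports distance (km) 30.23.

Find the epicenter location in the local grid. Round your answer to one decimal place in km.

Circle about each station: (x − 62.3)² + (y − 64.6)² = 153.22²; (x − 46.5)² + (y + 6.4)² = 103.96²; (x + 65.2)² + (y + 63.9)² = 30.23².
Subtracting the STA05 equation from the STA06 and STA07 equations removes the quadratic terms:
-31.6 x − 142.0 y = 6817.45
-255.0 x − 257.0 y = 22842.32
Solving the 2×2 system: x ≈ -53.1, y ≈ -36.2 km.
Check against STA05 (with the unrounded x, y): √((x − 62.3)²+(y − 64.6)²) = 153.22 ≈ 153.22 km. ✓

x ≈ -53.1 km, y ≈ -36.2 km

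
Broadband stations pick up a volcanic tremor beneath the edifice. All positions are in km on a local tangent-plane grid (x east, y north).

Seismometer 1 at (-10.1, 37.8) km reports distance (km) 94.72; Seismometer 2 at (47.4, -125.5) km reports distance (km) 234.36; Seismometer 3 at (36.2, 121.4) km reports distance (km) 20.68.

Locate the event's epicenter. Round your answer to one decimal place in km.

52.6 km east, 108.8 km north

Circle about each station: (x + 10.1)² + (y − 37.8)² = 94.72²; (x − 47.4)² + (y + 125.5)² = 234.36²; (x − 36.2)² + (y − 121.4)² = 20.68².
Subtracting the Seismometer 1 equation from the Seismometer 2 and Seismometer 3 equations removes the quadratic terms:
115.0 x − 326.6 y = -29486.57
92.6 x + 167.2 y = 23061.77
Solving the 2×2 system: x ≈ 52.6, y ≈ 108.8 km.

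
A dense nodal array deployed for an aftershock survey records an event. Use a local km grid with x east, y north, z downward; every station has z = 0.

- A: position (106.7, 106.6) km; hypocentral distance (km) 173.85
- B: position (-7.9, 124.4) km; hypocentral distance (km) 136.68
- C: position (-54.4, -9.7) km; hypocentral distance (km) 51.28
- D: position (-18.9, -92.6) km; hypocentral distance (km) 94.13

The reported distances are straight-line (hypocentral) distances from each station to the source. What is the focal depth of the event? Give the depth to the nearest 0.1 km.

Each station gives a sphere (x−x_i)² + (y−y_i)² + z² = d_i² (stations at z=0).
Subtracting the A sphere from B and C: z² cancels, leaving linear equations in x and y:
-229.2 x + 35.6 y = 4331.72
-322.2 x − 232.6 y = 7899.18
Solving: x ≈ -19.894, y ≈ -6.403 km (keep extra digits for the depth step; rounded: -19.9, -6.4).
Then from the A sphere: z² = 173.85² − (x − 106.7)² − (y − 106.6)² with x = -19.894, y = -6.403, so z ≈ 37.790 ≈ 37.8 km.

37.8 km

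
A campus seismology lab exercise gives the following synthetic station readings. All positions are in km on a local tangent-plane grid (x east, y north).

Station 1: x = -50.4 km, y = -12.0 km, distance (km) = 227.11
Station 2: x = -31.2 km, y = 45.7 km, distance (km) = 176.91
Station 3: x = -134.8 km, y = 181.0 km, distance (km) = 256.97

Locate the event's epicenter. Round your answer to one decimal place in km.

x ≈ 118.8 km, y ≈ 139.5 km

Circle about each station: (x + 50.4)² + (y + 12.0)² = 227.11²; (x + 31.2)² + (y − 45.7)² = 176.91²; (x + 134.8)² + (y − 181.0)² = 256.97².
Subtracting the Station 1 equation from the Station 2 and Station 3 equations removes the quadratic terms:
38.4 x + 115.4 y = 20659.57
-168.8 x + 386.0 y = 33793.25
Solving the 2×2 system: x ≈ 118.8, y ≈ 139.5 km.
Check against Station 1 (with the unrounded x, y): √((x + 50.4)²+(y + 12.0)²) = 227.11 ≈ 227.11 km. ✓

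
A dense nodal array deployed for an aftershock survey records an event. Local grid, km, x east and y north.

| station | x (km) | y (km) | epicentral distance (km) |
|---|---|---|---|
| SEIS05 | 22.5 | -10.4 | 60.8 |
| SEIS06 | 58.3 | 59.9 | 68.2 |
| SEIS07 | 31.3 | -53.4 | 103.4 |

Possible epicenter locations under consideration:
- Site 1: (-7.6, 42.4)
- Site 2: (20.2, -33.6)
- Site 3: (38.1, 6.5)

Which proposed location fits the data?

For each candidate, compare |candidate − station| to the reported distance:
Site 1: residuals SEIS05 0.0, SEIS06 0.0, SEIS07 0.0 → max 0.0 km
Site 2: residuals SEIS05 37.5, SEIS06 32.8, SEIS07 80.7 → max 80.7 km
Site 3: residuals SEIS05 37.8, SEIS06 11.1, SEIS07 43.1 → max 43.1 km
Only Site 1 has all residuals ≈ 0.

Site 1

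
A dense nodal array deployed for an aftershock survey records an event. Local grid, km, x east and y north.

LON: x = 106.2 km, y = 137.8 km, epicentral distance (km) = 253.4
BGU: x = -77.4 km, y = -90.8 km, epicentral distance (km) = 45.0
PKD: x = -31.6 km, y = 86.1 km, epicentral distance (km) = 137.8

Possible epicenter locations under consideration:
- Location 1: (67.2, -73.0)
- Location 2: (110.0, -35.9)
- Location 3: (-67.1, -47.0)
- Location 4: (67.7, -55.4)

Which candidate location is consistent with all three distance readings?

Location 3

For each candidate, compare |candidate − station| to the reported distance:
Location 1: residuals LON 39.0, BGU 100.7, PKD 49.5 → max 100.7 km
Location 2: residuals LON 79.7, BGU 150.3, PKD 49.1 → max 150.3 km
Location 3: residuals LON 0.1, BGU 0.0, PKD 0.0 → max 0.1 km
Location 4: residuals LON 56.4, BGU 104.4, PKD 35.1 → max 104.4 km
Only Location 3 has all residuals ≈ 0.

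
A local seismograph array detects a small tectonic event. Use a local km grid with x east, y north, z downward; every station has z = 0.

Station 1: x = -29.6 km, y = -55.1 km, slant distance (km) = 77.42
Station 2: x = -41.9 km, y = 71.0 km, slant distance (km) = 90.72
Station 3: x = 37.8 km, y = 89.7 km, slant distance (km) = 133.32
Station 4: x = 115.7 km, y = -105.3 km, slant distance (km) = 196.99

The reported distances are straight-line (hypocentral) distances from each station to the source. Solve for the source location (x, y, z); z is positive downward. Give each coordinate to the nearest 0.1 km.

Each station gives a sphere (x−x_i)² + (y−y_i)² + z² = d_i² (stations at z=0).
Subtracting the Station 1 sphere from Station 2 and Station 3: z² cancels, leaving linear equations in x and y:
-24.6 x + 252.2 y = 648.18
134.8 x + 289.6 y = -6217.61
Solving: x ≈ -42.698, y ≈ -1.595 km (keep extra digits for the depth step; rounded: -42.7, -1.6).
Then from the Station 1 sphere: z² = 77.42² − (x + 29.6)² − (y + 55.1)² with x = -42.698, y = -1.595, so z ≈ 54.401 ≈ 54.4 km.

x ≈ -42.7 km, y ≈ -1.6 km, depth ≈ 54.4 km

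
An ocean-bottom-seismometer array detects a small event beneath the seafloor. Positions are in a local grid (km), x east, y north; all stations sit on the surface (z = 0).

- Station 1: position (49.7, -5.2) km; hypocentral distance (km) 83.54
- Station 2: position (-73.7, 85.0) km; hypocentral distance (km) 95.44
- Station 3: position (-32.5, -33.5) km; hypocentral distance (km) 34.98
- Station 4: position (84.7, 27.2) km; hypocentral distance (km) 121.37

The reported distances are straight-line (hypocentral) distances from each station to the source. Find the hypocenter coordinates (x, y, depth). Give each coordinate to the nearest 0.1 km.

Each station gives a sphere (x−x_i)² + (y−y_i)² + z² = d_i² (stations at z=0).
Subtracting the Station 1 sphere from Station 2 and Station 3: z² cancels, leaving linear equations in x and y:
-246.8 x + 180.4 y = 8029.70
-164.4 x − 56.6 y = 5436.70
Solving: x ≈ -32.899, y ≈ -0.497 km (keep extra digits for the depth step; rounded: -32.9, -0.5).
Then from the Station 1 sphere: z² = 83.54² − (x − 49.7)² − (y + 5.2)² with x = -32.899, y = -0.497, so z ≈ 11.585 ≈ 11.6 km.

(-32.9, -0.5, 11.6)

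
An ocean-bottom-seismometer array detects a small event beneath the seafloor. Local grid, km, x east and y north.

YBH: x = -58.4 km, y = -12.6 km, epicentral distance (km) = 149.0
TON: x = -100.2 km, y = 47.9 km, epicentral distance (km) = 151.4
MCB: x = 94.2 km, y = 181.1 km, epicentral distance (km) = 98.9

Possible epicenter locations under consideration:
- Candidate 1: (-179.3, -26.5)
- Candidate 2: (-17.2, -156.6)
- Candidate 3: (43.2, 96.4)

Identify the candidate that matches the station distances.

For each candidate, compare |candidate − station| to the reported distance:
Candidate 1: residuals YBH 27.3, TON 42.8, MCB 244.5 → max 244.5 km
Candidate 2: residuals YBH 0.8, TON 69.3, MCB 256.7 → max 256.7 km
Candidate 3: residuals YBH 0.0, TON 0.0, MCB 0.0 → max 0.0 km
Only Candidate 3 has all residuals ≈ 0.

Candidate 3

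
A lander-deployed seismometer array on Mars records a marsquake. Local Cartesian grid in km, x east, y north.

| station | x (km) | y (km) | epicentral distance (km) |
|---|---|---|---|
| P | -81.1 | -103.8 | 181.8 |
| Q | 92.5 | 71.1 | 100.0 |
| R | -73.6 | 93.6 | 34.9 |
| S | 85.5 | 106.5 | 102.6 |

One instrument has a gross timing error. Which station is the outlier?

R

Solve using three stations at a time. Using P, Q, S (subtract circle equations pairwise → linear system) gives (x, y) ≈ (-7.2, 62.3).
Distances from that point to each station vs reported:
  P: calculated 181.8 vs reported 181.8 → residual 0.0 km
  Q: calculated 100.1 vs reported 100.0 → residual 0.1 km
  R: calculated 73.4 vs reported 34.9 → residual 38.5 km
  S: calculated 102.7 vs reported 102.6 → residual 0.1 km
P, Q, S are mutually consistent (residuals ≈ 0); R is off by 38.5 km.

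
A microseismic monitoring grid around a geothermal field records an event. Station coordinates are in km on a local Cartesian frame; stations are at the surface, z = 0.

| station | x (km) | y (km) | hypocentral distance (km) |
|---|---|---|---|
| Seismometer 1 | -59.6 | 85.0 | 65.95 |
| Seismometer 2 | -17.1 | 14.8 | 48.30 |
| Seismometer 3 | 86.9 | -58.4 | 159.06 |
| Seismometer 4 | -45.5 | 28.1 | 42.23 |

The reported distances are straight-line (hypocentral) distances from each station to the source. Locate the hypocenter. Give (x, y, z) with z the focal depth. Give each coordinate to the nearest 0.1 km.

Each station gives a sphere (x−x_i)² + (y−y_i)² + z² = d_i² (stations at z=0).
Subtracting the Seismometer 1 sphere from Seismometer 2 and Seismometer 3: z² cancels, leaving linear equations in x and y:
85.0 x − 140.4 y = -8249.20
293.0 x − 286.8 y = -20765.67
Solving: x ≈ -32.796, y ≈ 38.900 km (keep extra digits for the depth step; rounded: -32.8, 38.9).
Then from the Seismometer 1 sphere: z² = 65.95² − (x + 59.6)² − (y − 85.0)² with x = -32.796, y = 38.900, so z ≈ 38.804 ≈ 38.8 km.

x ≈ -32.8 km, y ≈ 38.9 km, depth ≈ 38.8 km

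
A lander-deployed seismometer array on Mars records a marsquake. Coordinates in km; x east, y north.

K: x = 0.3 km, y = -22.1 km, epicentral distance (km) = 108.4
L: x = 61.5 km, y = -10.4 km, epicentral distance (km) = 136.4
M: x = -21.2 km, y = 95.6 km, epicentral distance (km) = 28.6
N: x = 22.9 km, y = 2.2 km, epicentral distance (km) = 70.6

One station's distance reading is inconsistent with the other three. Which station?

Solve using three stations at a time. Using K, L, M (subtract circle equations pairwise → linear system) gives (x, y) ≈ (-43.0, 77.3).
Distances from that point to each station vs reported:
  K: calculated 108.4 vs reported 108.4 → residual 0.0 km
  L: calculated 136.4 vs reported 136.4 → residual 0.0 km
  M: calculated 28.5 vs reported 28.6 → residual 0.1 km
  N: calculated 99.9 vs reported 70.6 → residual 29.3 km
K, L, M are mutually consistent (residuals ≈ 0); N is off by 29.3 km.

N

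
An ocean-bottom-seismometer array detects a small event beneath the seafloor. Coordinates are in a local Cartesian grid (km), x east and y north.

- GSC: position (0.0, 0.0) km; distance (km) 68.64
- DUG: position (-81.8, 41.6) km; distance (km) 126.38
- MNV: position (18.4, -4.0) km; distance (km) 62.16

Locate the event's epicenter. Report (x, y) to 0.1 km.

Circle about each station: x² + y² = 68.64²; (x + 81.8)² + (y − 41.6)² = 126.38²; (x − 18.4)² + (y + 4.0)² = 62.16².
Subtracting the GSC equation from the DUG and MNV equations removes the quadratic terms:
-163.6 x + 83.2 y = -2838.65
36.8 x − 8.0 y = 1202.14
Solving the 2×2 system: x ≈ 44.1, y ≈ 52.6 km.

44.1 km east, 52.6 km north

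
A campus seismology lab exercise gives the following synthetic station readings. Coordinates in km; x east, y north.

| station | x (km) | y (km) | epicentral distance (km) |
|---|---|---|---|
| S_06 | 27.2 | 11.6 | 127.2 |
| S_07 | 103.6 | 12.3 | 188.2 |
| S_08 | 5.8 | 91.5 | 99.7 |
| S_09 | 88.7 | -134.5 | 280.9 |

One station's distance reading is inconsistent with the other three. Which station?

S_08

Solve using three stations at a time. Using S_06, S_07, S_09 (subtract circle equations pairwise → linear system) gives (x, y) ≈ (-61.3, 103.0).
Distances from that point to each station vs reported:
  S_06: calculated 127.3 vs reported 127.2 → residual 0.1 km
  S_07: calculated 188.2 vs reported 188.2 → residual 0.0 km
  S_08: calculated 68.1 vs reported 99.7 → residual 31.6 km
  S_09: calculated 280.9 vs reported 280.9 → residual 0.0 km
S_06, S_07, S_09 are mutually consistent (residuals ≈ 0); S_08 is off by 31.6 km.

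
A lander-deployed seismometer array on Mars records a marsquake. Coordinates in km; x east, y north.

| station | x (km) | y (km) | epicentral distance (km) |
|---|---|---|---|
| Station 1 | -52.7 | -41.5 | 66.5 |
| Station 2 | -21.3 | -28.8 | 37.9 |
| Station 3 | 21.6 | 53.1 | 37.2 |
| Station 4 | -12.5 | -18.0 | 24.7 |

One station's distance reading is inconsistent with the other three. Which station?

Solve using three stations at a time. Using Station 1, Station 2, Station 4 (subtract circle equations pairwise → linear system) gives (x, y) ≈ (-6.1, 6.1).
Distances from that point to each station vs reported:
  Station 1: calculated 66.6 vs reported 66.5 → residual 0.1 km
  Station 2: calculated 38.0 vs reported 37.9 → residual 0.1 km
  Station 3: calculated 54.6 vs reported 37.2 → residual 17.4 km
  Station 4: calculated 24.9 vs reported 24.7 → residual 0.2 km
Station 1, Station 2, Station 4 are mutually consistent (residuals ≈ 0); Station 3 is off by 17.4 km.

Station 3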